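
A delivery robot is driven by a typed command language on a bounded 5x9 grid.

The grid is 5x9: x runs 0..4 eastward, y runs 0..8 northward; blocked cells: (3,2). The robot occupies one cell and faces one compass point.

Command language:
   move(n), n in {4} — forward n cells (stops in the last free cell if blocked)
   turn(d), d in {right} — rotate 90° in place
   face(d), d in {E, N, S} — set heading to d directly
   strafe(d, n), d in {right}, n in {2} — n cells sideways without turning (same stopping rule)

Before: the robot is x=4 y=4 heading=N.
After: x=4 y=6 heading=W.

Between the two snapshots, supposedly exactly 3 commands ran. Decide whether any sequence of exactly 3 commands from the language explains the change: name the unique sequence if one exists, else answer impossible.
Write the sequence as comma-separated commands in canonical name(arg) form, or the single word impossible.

face(S), turn(right), strafe(right, 2)

key: running strafe(right, 2) before face(S) would end elsewhere — order is forced
t0: x=4 y=4 heading=N
[1] after face(S): x=4 y=4 heading=S
[2] after turn(right): x=4 y=4 heading=W
[3] after strafe(right, 2): x=4 y=6 heading=W
all 216 alternatives checked — unique.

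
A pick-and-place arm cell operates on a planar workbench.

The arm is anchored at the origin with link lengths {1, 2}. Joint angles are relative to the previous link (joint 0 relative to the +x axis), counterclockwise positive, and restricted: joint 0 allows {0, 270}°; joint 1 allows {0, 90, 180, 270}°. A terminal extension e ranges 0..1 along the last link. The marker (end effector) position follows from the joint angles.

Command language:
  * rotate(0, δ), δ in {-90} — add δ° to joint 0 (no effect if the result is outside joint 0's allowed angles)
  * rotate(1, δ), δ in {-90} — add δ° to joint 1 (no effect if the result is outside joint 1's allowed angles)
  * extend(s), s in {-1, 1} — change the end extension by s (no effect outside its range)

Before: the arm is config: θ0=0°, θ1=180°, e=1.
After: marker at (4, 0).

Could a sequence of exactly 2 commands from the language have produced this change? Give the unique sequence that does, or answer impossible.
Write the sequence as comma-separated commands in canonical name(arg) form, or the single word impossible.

start: config: θ0=0°, θ1=180°, e=1
[1] after rotate(1, -90): config: θ0=0°, θ1=90°, e=1
[2] after rotate(1, -90): config: θ0=0°, θ1=0°, e=1
all 16 alternatives checked — unique.

rotate(1, -90), rotate(1, -90)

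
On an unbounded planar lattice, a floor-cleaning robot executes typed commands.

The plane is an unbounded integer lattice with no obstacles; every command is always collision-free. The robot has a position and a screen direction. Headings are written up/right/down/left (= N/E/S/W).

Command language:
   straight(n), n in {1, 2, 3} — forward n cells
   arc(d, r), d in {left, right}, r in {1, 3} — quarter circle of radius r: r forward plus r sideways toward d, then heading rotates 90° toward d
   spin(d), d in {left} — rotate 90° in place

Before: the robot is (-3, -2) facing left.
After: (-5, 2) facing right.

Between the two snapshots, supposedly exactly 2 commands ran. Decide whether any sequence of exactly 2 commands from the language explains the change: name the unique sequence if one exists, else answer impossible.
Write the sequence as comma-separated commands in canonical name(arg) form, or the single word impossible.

arc(right, 3), arc(right, 1)

key: position moved to (-5,2) AND the heading swung to E — translation plus rotation needed
from: (-3, -2) facing left
[1] after arc(right, 3): (-6, 1) facing up
[2] after arc(right, 1): (-5, 2) facing right
no rival 2-sequence matches.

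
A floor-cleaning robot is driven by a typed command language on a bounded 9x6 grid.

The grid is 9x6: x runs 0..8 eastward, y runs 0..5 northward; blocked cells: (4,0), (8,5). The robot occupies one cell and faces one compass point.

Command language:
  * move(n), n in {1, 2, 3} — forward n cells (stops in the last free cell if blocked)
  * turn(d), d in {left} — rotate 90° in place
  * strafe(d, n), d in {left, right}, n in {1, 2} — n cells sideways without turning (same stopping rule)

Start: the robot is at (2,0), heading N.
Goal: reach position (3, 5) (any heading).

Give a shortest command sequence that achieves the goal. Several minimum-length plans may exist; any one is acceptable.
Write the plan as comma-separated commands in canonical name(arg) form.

begin: at (2,0), heading N
[1] after strafe(right, 1): at (3,0), heading N
[2] after move(2): at (3,2), heading N
[3] after move(3): at (3,5), heading N
shorter routes all fall short; 3 is best.

strafe(right, 1), move(2), move(3)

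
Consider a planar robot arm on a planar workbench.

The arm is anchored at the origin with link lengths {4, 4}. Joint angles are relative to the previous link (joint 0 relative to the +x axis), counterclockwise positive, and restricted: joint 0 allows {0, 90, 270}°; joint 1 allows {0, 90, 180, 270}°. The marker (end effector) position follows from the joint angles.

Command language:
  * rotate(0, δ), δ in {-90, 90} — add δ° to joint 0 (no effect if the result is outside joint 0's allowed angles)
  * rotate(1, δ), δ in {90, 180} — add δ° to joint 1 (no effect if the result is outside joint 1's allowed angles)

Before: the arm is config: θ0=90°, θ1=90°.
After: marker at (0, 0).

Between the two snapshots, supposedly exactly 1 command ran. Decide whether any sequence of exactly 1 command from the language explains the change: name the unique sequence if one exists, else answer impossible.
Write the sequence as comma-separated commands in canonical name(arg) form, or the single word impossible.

rotate(1, 90)

from: config: θ0=90°, θ1=90°
step 1 (rotate(1, 90)): config: θ0=90°, θ1=180°
no other 1-command option fits: unique.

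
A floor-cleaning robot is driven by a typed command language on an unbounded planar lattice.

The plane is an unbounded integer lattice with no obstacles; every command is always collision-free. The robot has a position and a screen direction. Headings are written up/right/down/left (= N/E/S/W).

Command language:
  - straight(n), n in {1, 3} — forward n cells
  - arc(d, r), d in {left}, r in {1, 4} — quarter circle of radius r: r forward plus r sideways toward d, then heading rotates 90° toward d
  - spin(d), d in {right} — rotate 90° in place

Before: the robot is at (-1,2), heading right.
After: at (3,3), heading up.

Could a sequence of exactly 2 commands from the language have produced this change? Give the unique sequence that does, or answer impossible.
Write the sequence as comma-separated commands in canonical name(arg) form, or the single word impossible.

straight(3), arc(left, 1)

key: position moved to (3,3) AND the heading swung to N — translation plus rotation needed
start: at (-1,2), heading right
t=1 straight(3) ⇒ at (2,2), heading right
t=2 arc(left, 1) ⇒ at (3,3), heading up
uniquely the one of 25 2-step routes that fits.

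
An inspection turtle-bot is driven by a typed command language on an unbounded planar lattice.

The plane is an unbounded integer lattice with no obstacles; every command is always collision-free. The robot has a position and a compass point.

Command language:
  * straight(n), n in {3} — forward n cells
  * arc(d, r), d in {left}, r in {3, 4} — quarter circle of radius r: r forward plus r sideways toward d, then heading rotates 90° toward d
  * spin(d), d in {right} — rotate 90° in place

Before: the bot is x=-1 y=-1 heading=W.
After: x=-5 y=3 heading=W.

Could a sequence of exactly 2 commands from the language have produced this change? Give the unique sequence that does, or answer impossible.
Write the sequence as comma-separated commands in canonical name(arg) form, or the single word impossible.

key: order matters: swapping spin(right) and arc(left, 4) lands elsewhere
t0: x=-1 y=-1 heading=W
t=1 spin(right) ⇒ x=-1 y=-1 heading=N
t=2 arc(left, 4) ⇒ x=-5 y=3 heading=W
uniquely the one of 16 2-step routes that fits.

spin(right), arc(left, 4)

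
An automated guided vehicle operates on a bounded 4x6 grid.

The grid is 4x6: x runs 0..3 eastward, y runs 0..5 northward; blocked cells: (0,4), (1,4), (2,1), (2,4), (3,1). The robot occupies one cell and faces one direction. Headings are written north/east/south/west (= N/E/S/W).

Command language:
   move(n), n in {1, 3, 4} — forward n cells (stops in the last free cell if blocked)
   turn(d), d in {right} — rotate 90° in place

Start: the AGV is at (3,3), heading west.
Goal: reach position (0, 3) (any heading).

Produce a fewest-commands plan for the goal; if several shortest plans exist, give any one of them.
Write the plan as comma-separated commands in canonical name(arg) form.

start: at (3,3), heading west
1. move(4) → at (0,3), heading west
nothing shorter than 1 reaches the goal.

move(4)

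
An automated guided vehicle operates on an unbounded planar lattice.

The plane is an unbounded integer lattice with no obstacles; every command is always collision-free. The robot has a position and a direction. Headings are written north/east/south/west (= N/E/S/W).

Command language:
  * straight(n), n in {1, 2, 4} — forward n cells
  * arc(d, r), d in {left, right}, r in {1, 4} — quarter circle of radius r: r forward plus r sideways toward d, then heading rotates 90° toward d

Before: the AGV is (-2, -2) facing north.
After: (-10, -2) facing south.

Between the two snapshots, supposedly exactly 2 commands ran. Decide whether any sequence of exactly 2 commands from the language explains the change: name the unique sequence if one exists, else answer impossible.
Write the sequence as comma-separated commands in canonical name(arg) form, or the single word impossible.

arc(left, 4), arc(left, 4)

key: position moved to (-10,-2) AND the heading swung to S — translation plus rotation needed
from: (-2, -2) facing north
[1] after arc(left, 4): (-6, 2) facing west
[2] after arc(left, 4): (-10, -2) facing south
no rival 2-sequence matches.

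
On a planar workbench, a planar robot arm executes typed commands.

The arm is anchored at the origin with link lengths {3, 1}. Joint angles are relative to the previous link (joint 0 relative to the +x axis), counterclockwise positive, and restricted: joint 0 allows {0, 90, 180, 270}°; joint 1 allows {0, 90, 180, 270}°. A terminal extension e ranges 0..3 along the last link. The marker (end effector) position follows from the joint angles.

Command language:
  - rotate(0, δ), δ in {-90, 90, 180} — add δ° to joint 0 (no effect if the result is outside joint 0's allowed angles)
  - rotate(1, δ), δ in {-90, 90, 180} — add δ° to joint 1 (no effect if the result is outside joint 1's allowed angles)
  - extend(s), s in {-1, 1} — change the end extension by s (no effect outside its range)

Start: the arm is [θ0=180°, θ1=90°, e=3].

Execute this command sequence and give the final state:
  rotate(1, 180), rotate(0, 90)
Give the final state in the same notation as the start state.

initial: [θ0=180°, θ1=90°, e=3]
t=1 rotate(1, 180) ⇒ [θ0=180°, θ1=270°, e=3]
t=2 rotate(0, 90) ⇒ [θ0=270°, θ1=270°, e=3]

[θ0=270°, θ1=270°, e=3]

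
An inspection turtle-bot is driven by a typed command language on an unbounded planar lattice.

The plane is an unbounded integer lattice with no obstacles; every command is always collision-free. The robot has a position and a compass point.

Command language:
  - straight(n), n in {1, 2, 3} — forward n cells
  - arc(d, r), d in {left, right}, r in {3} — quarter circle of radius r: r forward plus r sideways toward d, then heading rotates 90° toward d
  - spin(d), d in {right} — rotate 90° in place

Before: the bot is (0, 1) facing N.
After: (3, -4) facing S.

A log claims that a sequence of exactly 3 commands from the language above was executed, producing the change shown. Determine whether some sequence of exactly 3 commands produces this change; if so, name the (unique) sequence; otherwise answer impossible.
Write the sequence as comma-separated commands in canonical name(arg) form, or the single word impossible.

key: order matters: swapping spin(right) and straight(2) lands elsewhere
from: (0, 1) facing N
step 1 (spin(right)): (0, 1) facing E
step 2 (arc(right, 3)): (3, -2) facing S
step 3 (straight(2)): (3, -4) facing S
all 216 alternatives checked — unique.

spin(right), arc(right, 3), straight(2)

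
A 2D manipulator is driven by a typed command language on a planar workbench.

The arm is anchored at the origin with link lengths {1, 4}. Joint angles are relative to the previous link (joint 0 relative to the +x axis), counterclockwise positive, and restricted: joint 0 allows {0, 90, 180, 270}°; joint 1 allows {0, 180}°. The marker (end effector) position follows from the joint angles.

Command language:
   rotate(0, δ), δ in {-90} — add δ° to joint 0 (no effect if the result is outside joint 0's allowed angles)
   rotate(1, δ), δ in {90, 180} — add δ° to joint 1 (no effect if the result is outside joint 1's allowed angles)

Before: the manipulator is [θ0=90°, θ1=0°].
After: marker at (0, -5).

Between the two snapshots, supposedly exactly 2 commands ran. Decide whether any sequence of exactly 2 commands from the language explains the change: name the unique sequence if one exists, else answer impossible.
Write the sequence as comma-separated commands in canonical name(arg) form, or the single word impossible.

rotate(0, -90), rotate(0, -90)

from: [θ0=90°, θ1=0°]
1. rotate(0, -90) → [θ0=0°, θ1=0°]
2. rotate(0, -90) → [θ0=270°, θ1=0°]
all 9 alternatives checked — unique.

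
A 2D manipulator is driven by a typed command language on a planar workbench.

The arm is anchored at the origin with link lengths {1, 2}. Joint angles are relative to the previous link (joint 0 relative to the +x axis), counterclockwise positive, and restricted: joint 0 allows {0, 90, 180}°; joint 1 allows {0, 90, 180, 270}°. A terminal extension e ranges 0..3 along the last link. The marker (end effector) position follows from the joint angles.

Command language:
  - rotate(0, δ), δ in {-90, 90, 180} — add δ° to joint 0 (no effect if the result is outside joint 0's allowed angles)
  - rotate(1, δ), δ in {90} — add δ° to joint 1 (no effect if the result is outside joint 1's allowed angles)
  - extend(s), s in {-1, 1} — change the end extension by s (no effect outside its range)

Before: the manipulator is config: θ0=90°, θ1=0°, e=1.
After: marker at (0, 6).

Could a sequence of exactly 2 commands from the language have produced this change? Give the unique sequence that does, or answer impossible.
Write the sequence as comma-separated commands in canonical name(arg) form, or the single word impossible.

extend(1), extend(1)

t0: config: θ0=90°, θ1=0°, e=1
step 1 (extend(1)): config: θ0=90°, θ1=0°, e=2
step 2 (extend(1)): config: θ0=90°, θ1=0°, e=3
all 36 alternatives checked — unique.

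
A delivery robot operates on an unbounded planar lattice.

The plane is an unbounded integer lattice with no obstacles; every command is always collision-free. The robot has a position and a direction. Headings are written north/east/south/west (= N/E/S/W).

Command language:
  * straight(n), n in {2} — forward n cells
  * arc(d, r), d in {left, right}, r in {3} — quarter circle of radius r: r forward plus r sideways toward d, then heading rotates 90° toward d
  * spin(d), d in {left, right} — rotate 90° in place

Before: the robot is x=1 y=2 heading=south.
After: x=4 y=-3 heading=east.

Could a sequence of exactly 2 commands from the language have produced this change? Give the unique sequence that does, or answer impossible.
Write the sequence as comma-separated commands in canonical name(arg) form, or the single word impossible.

straight(2), arc(left, 3)

key: running arc(left, 3) before straight(2) would end elsewhere — order is forced
from: x=1 y=2 heading=south
[1] after straight(2): x=1 y=0 heading=south
[2] after arc(left, 3): x=4 y=-3 heading=east
no other 2-command option fits: unique.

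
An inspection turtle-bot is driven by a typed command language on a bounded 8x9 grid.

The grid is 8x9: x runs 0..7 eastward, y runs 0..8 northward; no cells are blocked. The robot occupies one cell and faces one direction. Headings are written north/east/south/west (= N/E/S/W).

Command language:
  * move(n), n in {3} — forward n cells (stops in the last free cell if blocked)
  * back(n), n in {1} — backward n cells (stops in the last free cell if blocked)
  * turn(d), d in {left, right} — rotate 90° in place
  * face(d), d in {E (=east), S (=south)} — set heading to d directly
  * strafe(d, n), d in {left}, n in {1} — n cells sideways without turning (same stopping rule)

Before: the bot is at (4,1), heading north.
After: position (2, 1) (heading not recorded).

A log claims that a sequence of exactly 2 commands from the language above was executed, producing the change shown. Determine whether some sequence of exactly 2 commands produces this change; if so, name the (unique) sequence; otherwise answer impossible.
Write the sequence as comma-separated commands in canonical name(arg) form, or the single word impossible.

begin: at (4,1), heading north
t=1 strafe(left, 1) ⇒ at (3,1), heading north
t=2 strafe(left, 1) ⇒ at (2,1), heading north
all 49 alternatives checked — unique.

strafe(left, 1), strafe(left, 1)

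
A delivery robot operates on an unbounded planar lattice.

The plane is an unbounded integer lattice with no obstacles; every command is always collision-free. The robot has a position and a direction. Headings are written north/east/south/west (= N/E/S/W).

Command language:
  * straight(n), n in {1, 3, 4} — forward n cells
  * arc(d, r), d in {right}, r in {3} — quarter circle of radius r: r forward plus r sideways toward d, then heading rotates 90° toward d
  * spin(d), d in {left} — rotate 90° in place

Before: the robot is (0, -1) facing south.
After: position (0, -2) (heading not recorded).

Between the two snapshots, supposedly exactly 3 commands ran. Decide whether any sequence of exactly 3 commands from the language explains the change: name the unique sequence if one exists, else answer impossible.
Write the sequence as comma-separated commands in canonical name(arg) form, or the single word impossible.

key: order matters: swapping straight(1) and spin(left) lands elsewhere
t0: (0, -1) facing south
[1] after straight(1): (0, -2) facing south
[2] after spin(left): (0, -2) facing east
[3] after spin(left): (0, -2) facing north
no rival 3-sequence matches.

straight(1), spin(left), spin(left)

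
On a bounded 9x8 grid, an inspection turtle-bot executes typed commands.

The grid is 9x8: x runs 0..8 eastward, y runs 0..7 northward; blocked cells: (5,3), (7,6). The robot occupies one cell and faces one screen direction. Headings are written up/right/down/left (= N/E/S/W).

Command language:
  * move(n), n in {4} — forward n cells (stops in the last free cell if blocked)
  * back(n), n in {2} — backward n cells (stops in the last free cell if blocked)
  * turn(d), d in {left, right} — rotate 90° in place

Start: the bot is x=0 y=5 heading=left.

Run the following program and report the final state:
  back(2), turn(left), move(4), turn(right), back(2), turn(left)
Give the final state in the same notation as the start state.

x=4 y=1 heading=down

t0: x=0 y=5 heading=left
1. back(2) → x=2 y=5 heading=left
2. turn(left) → x=2 y=5 heading=down
3. move(4) → x=2 y=1 heading=down
4. turn(right) → x=2 y=1 heading=left
5. back(2) → x=4 y=1 heading=left
6. turn(left) → x=4 y=1 heading=down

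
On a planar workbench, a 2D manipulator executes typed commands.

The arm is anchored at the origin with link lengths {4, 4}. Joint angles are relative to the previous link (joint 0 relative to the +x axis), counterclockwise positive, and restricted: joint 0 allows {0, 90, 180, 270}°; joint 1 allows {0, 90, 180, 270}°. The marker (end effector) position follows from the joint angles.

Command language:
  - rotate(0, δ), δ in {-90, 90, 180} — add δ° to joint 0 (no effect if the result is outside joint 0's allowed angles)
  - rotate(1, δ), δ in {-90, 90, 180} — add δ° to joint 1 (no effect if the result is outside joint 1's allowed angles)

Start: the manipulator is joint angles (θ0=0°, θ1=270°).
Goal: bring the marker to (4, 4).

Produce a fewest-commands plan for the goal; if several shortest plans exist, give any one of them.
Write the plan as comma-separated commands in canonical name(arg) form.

rotate(0, 90)

start: joint angles (θ0=0°, θ1=270°)
step 1 (rotate(0, 90)): joint angles (θ0=90°, θ1=270°)
nothing shorter than 1 reaches the goal.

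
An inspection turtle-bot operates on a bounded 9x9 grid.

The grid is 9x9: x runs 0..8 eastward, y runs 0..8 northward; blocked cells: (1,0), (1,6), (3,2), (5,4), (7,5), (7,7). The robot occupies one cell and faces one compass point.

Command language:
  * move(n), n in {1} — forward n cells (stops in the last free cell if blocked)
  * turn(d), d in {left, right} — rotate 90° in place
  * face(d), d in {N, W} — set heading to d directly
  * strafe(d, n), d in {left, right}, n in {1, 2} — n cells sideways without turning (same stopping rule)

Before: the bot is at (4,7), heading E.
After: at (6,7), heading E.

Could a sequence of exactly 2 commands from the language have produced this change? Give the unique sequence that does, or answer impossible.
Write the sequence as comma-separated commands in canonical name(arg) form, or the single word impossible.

key: heading stays E — no command in the sequence turns
initial: at (4,7), heading E
1. move(1) → at (5,7), heading E
2. move(1) → at (6,7), heading E
uniquely the one of 81 2-step routes that fits.

move(1), move(1)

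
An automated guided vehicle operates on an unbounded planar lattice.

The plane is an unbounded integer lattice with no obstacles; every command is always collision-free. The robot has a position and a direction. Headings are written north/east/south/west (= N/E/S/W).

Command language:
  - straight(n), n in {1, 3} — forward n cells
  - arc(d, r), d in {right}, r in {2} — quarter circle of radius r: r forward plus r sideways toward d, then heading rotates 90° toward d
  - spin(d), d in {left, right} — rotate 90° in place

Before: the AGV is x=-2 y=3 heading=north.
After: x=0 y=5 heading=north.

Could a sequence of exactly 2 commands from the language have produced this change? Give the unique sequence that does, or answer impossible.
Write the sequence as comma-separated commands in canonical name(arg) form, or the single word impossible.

arc(right, 2), spin(left)

key: heading stays N — rotations cancel among the 2 commands
begin: x=-2 y=3 heading=north
1. arc(right, 2) → x=0 y=5 heading=east
2. spin(left) → x=0 y=5 heading=north
uniquely the one of 25 2-step routes that fits.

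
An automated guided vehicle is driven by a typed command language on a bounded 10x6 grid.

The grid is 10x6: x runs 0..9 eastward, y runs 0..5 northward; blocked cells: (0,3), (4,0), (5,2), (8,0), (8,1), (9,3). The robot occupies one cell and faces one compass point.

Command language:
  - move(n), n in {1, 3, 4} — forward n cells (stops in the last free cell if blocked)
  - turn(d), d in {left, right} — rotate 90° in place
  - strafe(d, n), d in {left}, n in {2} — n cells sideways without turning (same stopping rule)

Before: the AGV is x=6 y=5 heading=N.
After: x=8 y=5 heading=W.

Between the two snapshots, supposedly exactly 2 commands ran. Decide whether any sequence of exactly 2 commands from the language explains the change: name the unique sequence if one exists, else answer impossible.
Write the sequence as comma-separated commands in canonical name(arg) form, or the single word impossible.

impossible

every 2-command combo misses the target.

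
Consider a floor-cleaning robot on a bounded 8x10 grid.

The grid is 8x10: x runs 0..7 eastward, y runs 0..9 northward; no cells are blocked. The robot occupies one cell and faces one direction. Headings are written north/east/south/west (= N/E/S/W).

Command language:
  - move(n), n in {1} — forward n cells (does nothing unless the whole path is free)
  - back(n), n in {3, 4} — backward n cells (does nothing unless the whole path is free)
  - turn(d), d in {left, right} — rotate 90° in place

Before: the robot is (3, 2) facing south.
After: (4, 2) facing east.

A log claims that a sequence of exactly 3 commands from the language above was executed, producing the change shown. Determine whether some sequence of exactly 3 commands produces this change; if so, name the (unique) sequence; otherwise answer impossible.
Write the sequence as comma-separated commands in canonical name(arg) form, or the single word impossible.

turn(left), back(4), move(1)

key: back(4) would leave the grid, so it does nothing
t0: (3, 2) facing south
t=1 turn(left) ⇒ (3, 2) facing east
t=2 back(4) ⇒ (3, 2) facing east
t=3 move(1) ⇒ (4, 2) facing east
all 125 alternatives checked — unique.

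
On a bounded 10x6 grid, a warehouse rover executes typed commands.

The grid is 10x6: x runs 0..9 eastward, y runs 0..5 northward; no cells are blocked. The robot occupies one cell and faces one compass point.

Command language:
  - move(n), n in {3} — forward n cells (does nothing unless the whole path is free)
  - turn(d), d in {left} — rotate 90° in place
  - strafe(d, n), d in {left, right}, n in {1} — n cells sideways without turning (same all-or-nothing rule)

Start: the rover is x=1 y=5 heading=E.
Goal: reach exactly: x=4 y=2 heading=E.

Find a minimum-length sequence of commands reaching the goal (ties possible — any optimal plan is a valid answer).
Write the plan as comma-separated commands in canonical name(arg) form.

strafe(right, 1), strafe(right, 1), strafe(right, 1), move(3)

start: x=1 y=5 heading=E
t=1 strafe(right, 1) ⇒ x=1 y=4 heading=E
t=2 strafe(right, 1) ⇒ x=1 y=3 heading=E
t=3 strafe(right, 1) ⇒ x=1 y=2 heading=E
t=4 move(3) ⇒ x=4 y=2 heading=E
shorter routes all fall short; 4 is best.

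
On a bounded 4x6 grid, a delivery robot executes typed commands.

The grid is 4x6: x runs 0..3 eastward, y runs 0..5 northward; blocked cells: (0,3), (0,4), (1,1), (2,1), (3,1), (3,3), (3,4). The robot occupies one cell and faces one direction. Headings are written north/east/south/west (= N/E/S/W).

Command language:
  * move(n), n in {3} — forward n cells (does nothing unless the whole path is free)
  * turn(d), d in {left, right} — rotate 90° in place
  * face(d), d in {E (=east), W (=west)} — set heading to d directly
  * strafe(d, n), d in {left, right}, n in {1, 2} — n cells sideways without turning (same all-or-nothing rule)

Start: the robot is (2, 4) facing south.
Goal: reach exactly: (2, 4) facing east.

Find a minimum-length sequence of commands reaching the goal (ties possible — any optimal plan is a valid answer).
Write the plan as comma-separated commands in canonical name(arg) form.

face(E)

begin: (2, 4) facing south
[1] after face(E): (2, 4) facing east
minimal: 1 command(s), checked below 1.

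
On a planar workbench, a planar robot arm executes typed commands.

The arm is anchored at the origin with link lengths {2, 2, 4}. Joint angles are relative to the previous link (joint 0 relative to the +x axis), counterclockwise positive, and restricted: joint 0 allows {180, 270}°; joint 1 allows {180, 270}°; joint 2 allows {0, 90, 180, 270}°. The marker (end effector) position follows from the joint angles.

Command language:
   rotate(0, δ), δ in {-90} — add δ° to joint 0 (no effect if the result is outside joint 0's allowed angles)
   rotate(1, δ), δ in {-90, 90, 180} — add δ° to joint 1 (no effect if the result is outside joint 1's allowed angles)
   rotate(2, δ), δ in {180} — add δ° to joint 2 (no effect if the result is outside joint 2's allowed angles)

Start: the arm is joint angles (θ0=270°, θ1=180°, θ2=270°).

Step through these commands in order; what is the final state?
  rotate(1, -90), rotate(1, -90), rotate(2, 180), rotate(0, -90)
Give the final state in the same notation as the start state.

joint angles (θ0=180°, θ1=180°, θ2=90°)

initial: joint angles (θ0=270°, θ1=180°, θ2=270°)
t=1 rotate(1, -90) ⇒ joint angles (θ0=270°, θ1=180°, θ2=270°)
t=2 rotate(1, -90) ⇒ joint angles (θ0=270°, θ1=180°, θ2=270°)
t=3 rotate(2, 180) ⇒ joint angles (θ0=270°, θ1=180°, θ2=90°)
t=4 rotate(0, -90) ⇒ joint angles (θ0=180°, θ1=180°, θ2=90°)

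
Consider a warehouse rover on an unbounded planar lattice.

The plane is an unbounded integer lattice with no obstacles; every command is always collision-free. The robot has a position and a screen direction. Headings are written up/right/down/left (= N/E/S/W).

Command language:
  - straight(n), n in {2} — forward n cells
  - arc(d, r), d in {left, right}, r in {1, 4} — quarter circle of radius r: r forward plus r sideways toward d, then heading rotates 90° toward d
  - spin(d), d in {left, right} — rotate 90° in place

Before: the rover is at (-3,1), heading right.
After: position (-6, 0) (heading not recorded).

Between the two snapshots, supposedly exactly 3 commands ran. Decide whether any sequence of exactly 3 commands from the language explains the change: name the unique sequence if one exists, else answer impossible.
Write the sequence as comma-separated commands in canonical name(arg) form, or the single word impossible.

key: running straight(2) before spin(right) would end elsewhere — order is forced
start: at (-3,1), heading right
t=1 spin(right) ⇒ at (-3,1), heading down
t=2 arc(right, 1) ⇒ at (-4,0), heading left
t=3 straight(2) ⇒ at (-6,0), heading left
no other 3-command option fits: unique.

spin(right), arc(right, 1), straight(2)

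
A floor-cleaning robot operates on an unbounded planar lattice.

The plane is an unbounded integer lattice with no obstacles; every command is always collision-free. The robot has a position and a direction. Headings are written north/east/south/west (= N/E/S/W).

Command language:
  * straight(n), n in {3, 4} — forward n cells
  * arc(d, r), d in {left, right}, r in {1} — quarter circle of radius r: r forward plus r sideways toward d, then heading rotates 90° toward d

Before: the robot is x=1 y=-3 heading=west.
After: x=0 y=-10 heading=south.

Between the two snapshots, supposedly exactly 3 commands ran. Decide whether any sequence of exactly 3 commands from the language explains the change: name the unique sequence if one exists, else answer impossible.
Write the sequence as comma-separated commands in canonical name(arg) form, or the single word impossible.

arc(left, 1), straight(3), straight(3)

key: running straight(3) before arc(left, 1) would end elsewhere — order is forced
begin: x=1 y=-3 heading=west
t=1 arc(left, 1) ⇒ x=0 y=-4 heading=south
t=2 straight(3) ⇒ x=0 y=-7 heading=south
t=3 straight(3) ⇒ x=0 y=-10 heading=south
no other 3-command option fits: unique.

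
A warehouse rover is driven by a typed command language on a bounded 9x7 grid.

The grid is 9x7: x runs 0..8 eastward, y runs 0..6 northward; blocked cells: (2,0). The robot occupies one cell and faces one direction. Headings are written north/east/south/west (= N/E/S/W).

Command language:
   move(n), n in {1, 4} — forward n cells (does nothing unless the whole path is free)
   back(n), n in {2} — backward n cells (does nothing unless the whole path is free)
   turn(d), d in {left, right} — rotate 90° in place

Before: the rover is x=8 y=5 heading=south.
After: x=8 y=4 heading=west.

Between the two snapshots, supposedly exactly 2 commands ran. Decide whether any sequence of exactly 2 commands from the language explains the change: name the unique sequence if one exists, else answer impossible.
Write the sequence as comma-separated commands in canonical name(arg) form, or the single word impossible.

move(1), turn(right)

key: order matters: swapping move(1) and turn(right) lands elsewhere
begin: x=8 y=5 heading=south
1. move(1) → x=8 y=4 heading=south
2. turn(right) → x=8 y=4 heading=west
no rival 2-sequence matches.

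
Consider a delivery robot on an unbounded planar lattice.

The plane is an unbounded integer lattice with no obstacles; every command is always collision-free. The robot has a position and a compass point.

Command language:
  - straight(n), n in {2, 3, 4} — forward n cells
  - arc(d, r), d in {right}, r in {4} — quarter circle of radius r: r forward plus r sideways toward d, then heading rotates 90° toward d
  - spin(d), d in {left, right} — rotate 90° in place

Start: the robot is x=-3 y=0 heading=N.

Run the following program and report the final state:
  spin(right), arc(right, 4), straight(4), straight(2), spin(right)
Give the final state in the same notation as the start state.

x=1 y=-10 heading=W

initial: x=-3 y=0 heading=N
t=1 spin(right) ⇒ x=-3 y=0 heading=E
t=2 arc(right, 4) ⇒ x=1 y=-4 heading=S
t=3 straight(4) ⇒ x=1 y=-8 heading=S
t=4 straight(2) ⇒ x=1 y=-10 heading=S
t=5 spin(right) ⇒ x=1 y=-10 heading=W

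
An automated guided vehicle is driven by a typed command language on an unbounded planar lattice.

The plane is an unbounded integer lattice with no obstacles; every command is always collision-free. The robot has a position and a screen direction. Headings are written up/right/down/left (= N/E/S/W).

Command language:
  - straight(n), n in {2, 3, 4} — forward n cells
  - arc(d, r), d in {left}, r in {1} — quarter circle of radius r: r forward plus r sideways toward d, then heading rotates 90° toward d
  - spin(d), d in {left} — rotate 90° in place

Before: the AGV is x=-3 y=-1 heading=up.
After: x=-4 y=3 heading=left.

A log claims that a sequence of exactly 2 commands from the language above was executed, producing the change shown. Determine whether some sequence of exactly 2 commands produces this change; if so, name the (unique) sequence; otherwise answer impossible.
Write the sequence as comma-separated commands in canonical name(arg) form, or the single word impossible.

key: position moved to (-4,3) AND the heading swung to W — translation plus rotation needed
t0: x=-3 y=-1 heading=up
1. straight(3) → x=-3 y=2 heading=up
2. arc(left, 1) → x=-4 y=3 heading=left
no other 2-command option fits: unique.

straight(3), arc(left, 1)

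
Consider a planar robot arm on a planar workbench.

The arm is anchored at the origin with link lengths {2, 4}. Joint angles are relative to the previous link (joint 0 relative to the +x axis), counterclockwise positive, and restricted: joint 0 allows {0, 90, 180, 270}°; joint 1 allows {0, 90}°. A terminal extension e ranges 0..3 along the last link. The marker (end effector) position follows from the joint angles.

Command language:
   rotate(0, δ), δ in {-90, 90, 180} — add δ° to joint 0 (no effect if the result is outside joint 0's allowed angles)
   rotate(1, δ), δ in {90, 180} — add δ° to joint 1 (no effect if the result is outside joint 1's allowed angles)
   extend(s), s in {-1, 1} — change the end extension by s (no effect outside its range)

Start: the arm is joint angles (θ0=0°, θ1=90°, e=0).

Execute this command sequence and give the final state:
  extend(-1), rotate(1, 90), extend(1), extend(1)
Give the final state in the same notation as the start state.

joint angles (θ0=0°, θ1=90°, e=2)

initial: joint angles (θ0=0°, θ1=90°, e=0)
[1] after extend(-1): joint angles (θ0=0°, θ1=90°, e=0)
[2] after rotate(1, 90): joint angles (θ0=0°, θ1=90°, e=0)
[3] after extend(1): joint angles (θ0=0°, θ1=90°, e=1)
[4] after extend(1): joint angles (θ0=0°, θ1=90°, e=2)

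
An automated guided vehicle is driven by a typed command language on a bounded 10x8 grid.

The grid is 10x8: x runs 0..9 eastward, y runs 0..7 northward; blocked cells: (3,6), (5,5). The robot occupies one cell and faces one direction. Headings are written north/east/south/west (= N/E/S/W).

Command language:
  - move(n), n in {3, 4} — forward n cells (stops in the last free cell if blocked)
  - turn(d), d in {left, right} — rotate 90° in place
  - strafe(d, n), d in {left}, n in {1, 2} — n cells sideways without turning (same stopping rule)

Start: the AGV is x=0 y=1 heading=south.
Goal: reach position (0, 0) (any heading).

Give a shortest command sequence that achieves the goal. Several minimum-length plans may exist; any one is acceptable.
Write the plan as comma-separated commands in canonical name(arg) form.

move(4)

start: x=0 y=1 heading=south
t=1 move(4) ⇒ x=0 y=0 heading=south
minimal: 1 command(s), checked below 1.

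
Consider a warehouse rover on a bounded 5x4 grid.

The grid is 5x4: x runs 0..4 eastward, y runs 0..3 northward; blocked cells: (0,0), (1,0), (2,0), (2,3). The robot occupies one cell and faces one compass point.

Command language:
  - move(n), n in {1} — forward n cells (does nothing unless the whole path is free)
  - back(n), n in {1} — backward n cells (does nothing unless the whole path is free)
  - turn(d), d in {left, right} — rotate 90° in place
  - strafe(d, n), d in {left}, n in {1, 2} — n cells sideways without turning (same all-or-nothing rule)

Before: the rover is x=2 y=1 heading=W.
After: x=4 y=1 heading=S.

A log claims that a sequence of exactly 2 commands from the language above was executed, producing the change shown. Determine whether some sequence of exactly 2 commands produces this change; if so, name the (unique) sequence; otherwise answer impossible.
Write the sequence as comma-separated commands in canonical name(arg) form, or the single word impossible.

turn(left), strafe(left, 2)

key: order matters: swapping turn(left) and strafe(left, 2) lands elsewhere
initial: x=2 y=1 heading=W
[1] after turn(left): x=2 y=1 heading=S
[2] after strafe(left, 2): x=4 y=1 heading=S
no rival 2-sequence matches.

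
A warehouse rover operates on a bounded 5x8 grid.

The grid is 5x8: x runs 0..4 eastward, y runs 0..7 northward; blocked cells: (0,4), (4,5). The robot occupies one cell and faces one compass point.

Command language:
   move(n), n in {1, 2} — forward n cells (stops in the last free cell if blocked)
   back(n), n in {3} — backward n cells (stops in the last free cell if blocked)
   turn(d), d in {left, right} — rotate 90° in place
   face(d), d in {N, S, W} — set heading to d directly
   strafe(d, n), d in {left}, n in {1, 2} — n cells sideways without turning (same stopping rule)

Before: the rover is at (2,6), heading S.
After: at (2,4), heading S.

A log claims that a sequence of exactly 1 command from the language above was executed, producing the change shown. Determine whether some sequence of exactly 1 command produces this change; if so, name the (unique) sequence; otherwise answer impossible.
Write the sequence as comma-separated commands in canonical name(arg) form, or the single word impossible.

key: heading stays S — the single command does not turn
from: at (2,6), heading S
t=1 move(2) ⇒ at (2,4), heading S
no other 1-command option fits: unique.

move(2)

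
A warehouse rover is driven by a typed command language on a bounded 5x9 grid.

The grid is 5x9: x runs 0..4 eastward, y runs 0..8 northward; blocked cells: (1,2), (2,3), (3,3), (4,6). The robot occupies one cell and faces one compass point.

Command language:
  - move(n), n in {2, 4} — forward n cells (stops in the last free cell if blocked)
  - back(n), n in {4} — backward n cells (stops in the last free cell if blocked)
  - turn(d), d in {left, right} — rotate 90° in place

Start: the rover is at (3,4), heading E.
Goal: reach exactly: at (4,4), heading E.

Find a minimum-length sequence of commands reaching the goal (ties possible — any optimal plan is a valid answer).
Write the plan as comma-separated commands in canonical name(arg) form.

move(2)

start: at (3,4), heading E
t=1 move(2) ⇒ at (4,4), heading E
shorter routes all fall short; 1 is best.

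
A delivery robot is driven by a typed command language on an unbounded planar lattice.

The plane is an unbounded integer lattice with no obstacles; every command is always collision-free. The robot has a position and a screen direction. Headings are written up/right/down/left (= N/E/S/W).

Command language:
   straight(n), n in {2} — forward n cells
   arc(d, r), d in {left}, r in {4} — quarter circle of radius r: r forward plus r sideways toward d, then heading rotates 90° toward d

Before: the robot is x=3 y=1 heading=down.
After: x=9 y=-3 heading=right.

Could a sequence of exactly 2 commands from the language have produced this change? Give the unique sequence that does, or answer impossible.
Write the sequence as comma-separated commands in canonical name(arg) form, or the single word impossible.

arc(left, 4), straight(2)

key: running straight(2) before arc(left, 4) would end elsewhere — order is forced
from: x=3 y=1 heading=down
step 1 (arc(left, 4)): x=7 y=-3 heading=right
step 2 (straight(2)): x=9 y=-3 heading=right
no other 2-command option fits: unique.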